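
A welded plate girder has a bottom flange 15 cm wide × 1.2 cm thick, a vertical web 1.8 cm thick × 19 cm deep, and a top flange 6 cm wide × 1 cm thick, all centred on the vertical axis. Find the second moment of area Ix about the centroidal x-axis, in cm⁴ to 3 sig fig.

Split into non-overlapping primitives; take the origin at the lower-left of the bounding box.
Bottom plate: 15 × 1.2, A = 18 cm², y = 0.6 cm, Ī = 2.16 cm⁴.
Web plate: 1.8 × 19, A = 34.2 cm², y = 10.7 cm, Ī = 1028.9 cm⁴.
Top plate: 6 × 1, A = 6 cm², y = 20.7 cm, Ī = 0.5 cm⁴.
Centroid: ȳ = ΣA·y / ΣA = 8.6072 cm.
Transfer each piece to the centroidal x-axis using Ī + A·d² with d = y − 8.6072:
  bottom plate: d = -8.0072 cm → contributes +1156.2 cm⁴
  web plate: d = 2.0928 cm → contributes +1178.6 cm⁴
  top plate: d = 12.093 cm → contributes +877.91 cm⁴
Total I = 3212.8 cm⁴.

Ix ≈ 3210 cm⁴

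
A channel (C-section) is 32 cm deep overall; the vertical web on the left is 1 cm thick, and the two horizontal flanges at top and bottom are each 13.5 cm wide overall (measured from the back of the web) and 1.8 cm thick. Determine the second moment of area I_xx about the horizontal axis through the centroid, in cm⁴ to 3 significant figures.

Break the section into simple shapes (no overlaps), measuring from the bottom-left corner of the bounding box.
Web: 1 × 32, A = 32 cm², y = 16 cm, Ī = 2730.7 cm⁴.
Top flange (beyond web): 12.5 × 1.8, A = 22.5 cm², y = 31.1 cm, Ī = 6.075 cm⁴.
Bottom flange (beyond web): 12.5 × 1.8, A = 22.5 cm², y = 0.9 cm, Ī = 6.075 cm⁴.
By symmetry the centroid is at mid-height, ȳ = 16 cm.
Transfer each piece to the horizontal axis through the centroid using Ī + A·d² with d = y − 16:
  web: d = 0 cm → contributes +2730.7 cm⁴
  top flange (beyond web): d = 15.1 cm → contributes +5136.3 cm⁴
  bottom flange (beyond web): d = -15.1 cm → contributes +5136.3 cm⁴
Total I = 13 003 cm⁴.

I_xx ≈ 1.30 × 10⁴ cm⁴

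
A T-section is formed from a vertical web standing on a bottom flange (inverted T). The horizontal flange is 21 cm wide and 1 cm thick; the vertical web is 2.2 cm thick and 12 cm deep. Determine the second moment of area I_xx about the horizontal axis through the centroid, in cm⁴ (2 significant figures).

I_xx ≈ 810 cm⁴

Split into non-overlapping primitives; take the origin at the lower-left of the bounding box.
Flange: 21 × 1, A = 21 cm², y = 0.5 cm, Ī = 1.75 cm⁴.
Web: 2.2 × 12, A = 26.4 cm², y = 7 cm, Ī = 316.8 cm⁴.
Centroid: ȳ = ΣA·y / ΣA = 4.12 cm.
Transfer each piece to the horizontal axis through the centroid using Ī + A·d² with d = y − 4.12:
  flange: d = -3.62 cm → contributes +277 cm⁴
  web: d = 2.88 cm → contributes +535.7 cm⁴
Total I = 812.7 cm⁴.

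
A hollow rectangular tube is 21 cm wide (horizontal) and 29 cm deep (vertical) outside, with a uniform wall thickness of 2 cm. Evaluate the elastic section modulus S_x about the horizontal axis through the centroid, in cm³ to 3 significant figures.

Treat the section as a set of non-overlapping primitives; coordinates are from the bounding-box lower-left.
Outer rectangle: 21 × 29, A = 609 cm², y = 14.5 cm, Ī = 42 681 cm⁴.
Inner void (subtracted): 17 × 25, A = 425 cm², y = 14.5 cm, Ī = 22 135 cm⁴.
By symmetry the centroid is at mid-height, ȳ = 14.5 cm.
All pieces are centred on the horizontal axis through the centroid, so I = ΣĪ (holes subtracted) = 20 545 cm⁴.
Extreme fibre distance c = 14.5 cm; S = I/c = 1416.9 cm³.

S_x ≈ 1420 cm³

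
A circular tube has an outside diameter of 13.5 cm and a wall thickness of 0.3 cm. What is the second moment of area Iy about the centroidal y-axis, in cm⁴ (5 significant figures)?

Iy ≈ 271.10 cm⁴

Break the section into simple shapes (no overlaps), measuring from the bottom-left corner of the bounding box.
Outer circle: ⌀13.5, A = 143.1388 cm², x = 6.75 cm, Ī = 1630.441 cm⁴.
Bore (subtracted): ⌀12.9, A = 130.6981 cm², x = 6.75 cm, Ī = 1359.342 cm⁴.
By symmetry the centroid is at mid-width, x̄ = 6.75 cm.
All pieces are centred on the centroidal y-axis, so I = ΣĪ (holes subtracted) = 271.0986 cm⁴.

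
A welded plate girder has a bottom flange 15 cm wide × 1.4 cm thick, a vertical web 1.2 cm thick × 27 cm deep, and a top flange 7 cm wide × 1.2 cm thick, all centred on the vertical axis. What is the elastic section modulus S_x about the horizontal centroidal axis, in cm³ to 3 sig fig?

S_x ≈ 418 cm³

Split into non-overlapping primitives; take the origin at the lower-left of the bounding box.
Bottom plate: 15 × 1.4, A = 21 cm², y = 0.7 cm, Ī = 3.43 cm⁴.
Web plate: 1.2 × 27, A = 32.4 cm², y = 14.9 cm, Ī = 1968.3 cm⁴.
Top plate: 7 × 1.2, A = 8.4 cm², y = 29 cm, Ī = 1.008 cm⁴.
Centroid: ȳ = ΣA·y / ΣA = 11.991 cm.
Transfer each piece to the horizontal centroidal axis using Ī + A·d² with d = y − 11.991:
  bottom plate: d = -11.291 cm → contributes +2680.8 cm⁴
  web plate: d = 2.9087 cm → contributes +2242.4 cm⁴
  top plate: d = 17.009 cm → contributes +2431.1 cm⁴
Total I = 7354.3 cm⁴.
Extreme fibre distance c = 17.609 cm; S = I/c = 417.65 cm³.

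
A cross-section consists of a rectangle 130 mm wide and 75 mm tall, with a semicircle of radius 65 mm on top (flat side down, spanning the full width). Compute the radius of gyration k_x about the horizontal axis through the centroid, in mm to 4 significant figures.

k_x ≈ 37.67 mm

Treat the section as a set of non-overlapping primitives; coordinates are from the bounding-box lower-left.
Rectangular body: 130 × 75, A = 9 750 mm², y = 37.5 mm, Ī = 4 570 313 mm⁴.
Semicircular cap: semicircle r = 65, A = 6636.61 mm², y = 102.587 mm, Ī = 1 959 230 mm⁴.
Centroid: ȳ = ΣA·y / ΣA = 63.8603 mm.
Transfer each piece to the horizontal axis through the centroid using Ī + A·d² with d = y − 63.8603:
  rectangular body: d = -26.3603 mm → contributes +11 345 260 mm⁴
  semicircular cap: d = 38.7265 mm → contributes +11 912 458 mm⁴
Total I = 23 257 718 mm⁴.
Radius of gyration: k = √(I/A) = √(23 257 718 / 16386.6) = 37.6738 mm.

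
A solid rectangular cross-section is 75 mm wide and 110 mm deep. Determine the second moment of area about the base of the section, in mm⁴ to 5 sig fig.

The section: 75 × 110, A = 8 250 mm², y = 55 mm, Ī = 8 318 750 mm⁴.
Transfer it to a horizontal axis along the bottom face using Ī + A·d² with d = y − 0:
  the section: d = 55 mm → contributes +33 275 000 mm⁴
Total I = 33 275 000 mm⁴.

I_base ≈ 3.3275 × 10⁷ mm⁴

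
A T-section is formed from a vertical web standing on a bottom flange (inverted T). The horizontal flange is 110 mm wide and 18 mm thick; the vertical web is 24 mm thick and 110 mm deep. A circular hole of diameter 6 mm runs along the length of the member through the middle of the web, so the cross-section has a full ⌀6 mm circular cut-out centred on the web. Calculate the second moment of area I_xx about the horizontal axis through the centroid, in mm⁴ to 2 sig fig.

I_xx ≈ 7.3 × 10⁶ mm⁴

Decompose the section into non-overlapping parts with the origin at the bottom-left of its bounding rectangle.
Flange: 110 × 18, A = 1 980 mm², y = 9 mm, Ī = 53 460 mm⁴.
Web: 24 × 110, A = 2 640 mm², y = 73 mm, Ī = 2 662 000 mm⁴.
Hole (subtracted): ⌀6, A = 28.27 mm², y = 73 mm, Ī = 63.62 mm⁴.
Centroid: ȳ = ΣA·y / ΣA = 45.4 mm.
Transfer each piece to the horizontal axis through the centroid using Ī + A·d² with d = y − 45.4:
  flange: d = -36.4 mm → contributes +2 677 246 mm⁴
  web: d = 27.6 mm → contributes +4 672 677 mm⁴
  hole: d = 27.6 mm → contributes −21 598 mm⁴
Total I = 7 328 325 mm⁴.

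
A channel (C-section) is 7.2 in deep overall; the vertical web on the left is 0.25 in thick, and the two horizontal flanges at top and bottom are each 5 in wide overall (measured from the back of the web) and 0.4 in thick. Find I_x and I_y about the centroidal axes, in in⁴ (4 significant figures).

I_x ≈ 51.75 in⁴, I_y ≈ 14.79 in⁴

Split into non-overlapping primitives; take the origin at the lower-left of the bounding box.
Web: 0.25 × 7.2, A = 1.8 in², y = 3.6 in, Ī = 7.776 in⁴.
Top flange (beyond web): 4.75 × 0.4, A = 1.9 in², y = 7 in, Ī = 0.0253333 in⁴.
Bottom flange (beyond web): 4.75 × 0.4, A = 1.9 in², y = 0.2 in, Ī = 0.0253333 in⁴.
By symmetry the centroid is at mid-height, ȳ = 3.6 in.
Transfer each piece to the centroidal x-axis using Ī + A·d² with d = y − 3.6:
  web: d = 0 in → contributes +7.776 in⁴
  top flange (beyond web): d = 3.4 in → contributes +21.9893 in⁴
  bottom flange (beyond web): d = -3.4 in → contributes +21.9893 in⁴
Total I = 51.7547 in⁴.
For the y-axis: x̄ = 1.82143 in.
Repeating about the centroidal y-axis gives I_y = 14.7881 in⁴.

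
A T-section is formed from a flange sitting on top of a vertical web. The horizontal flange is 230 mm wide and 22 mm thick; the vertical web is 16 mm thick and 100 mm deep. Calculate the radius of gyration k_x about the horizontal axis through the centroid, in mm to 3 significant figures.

Treat the section as a set of non-overlapping primitives; coordinates are from the bounding-box lower-left.
Flange: 230 × 22, A = 5 060 mm², y = 111 mm, Ī = 204 087 mm⁴.
Web: 16 × 100, A = 1 600 mm², y = 50 mm, Ī = 1 333 333 mm⁴.
Centroid: ȳ = ΣA·y / ΣA = 96.345 mm.
Transfer each piece to the horizontal axis through the centroid using Ī + A·d² with d = y − 96.345:
  flange: d = 14.655 mm → contributes +1 290 767 mm⁴
  web: d = -46.345 mm → contributes +4 769 959 mm⁴
Total I = 6 060 726 mm⁴.
Radius of gyration: k = √(I/A) = √(6 060 726 / 6 660) = 30.167 mm.

k_x ≈ 30.2 mm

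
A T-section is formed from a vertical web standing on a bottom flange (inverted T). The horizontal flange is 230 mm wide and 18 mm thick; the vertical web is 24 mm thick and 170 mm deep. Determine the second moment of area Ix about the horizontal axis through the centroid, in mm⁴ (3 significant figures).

Split into non-overlapping primitives; take the origin at the lower-left of the bounding box.
Flange: 230 × 18, A = 4 140 mm², y = 9 mm, Ī = 111 780 mm⁴.
Web: 24 × 170, A = 4 080 mm², y = 103 mm, Ī = 9 826 000 mm⁴.
Centroid: ȳ = ΣA·y / ΣA = 55.657 mm.
Transfer each piece to the horizontal axis through the centroid using Ī + A·d² with d = y − 55.657:
  flange: d = -46.657 mm → contributes +9 124 020 mm⁴
  web: d = 47.343 mm → contributes +18 970 773 mm⁴
Total I = 28 094 793 mm⁴.

Ix ≈ 2.81 × 10⁷ mm⁴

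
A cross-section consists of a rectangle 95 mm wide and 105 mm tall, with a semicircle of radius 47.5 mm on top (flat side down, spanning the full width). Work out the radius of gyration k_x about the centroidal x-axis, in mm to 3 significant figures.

Split into non-overlapping primitives; take the origin at the lower-left of the bounding box.
Rectangular body: 95 × 105, A = 9 975 mm², y = 52.5 mm, Ī = 9 164 531 mm⁴.
Semicircular cap: semicircle r = 47.5, A = 3544.1 mm², y = 125.16 mm, Ī = 558 736 mm⁴.
Centroid: ȳ = ΣA·y / ΣA = 71.548 mm.
Transfer each piece to the centroidal x-axis using Ī + A·d² with d = y − 71.548:
  rectangular body: d = -19.048 mm → contributes +12 783 770 mm⁴
  semicircular cap: d = 53.612 mm → contributes +10 745 191 mm⁴
Total I = 23 528 961 mm⁴.
Radius of gyration: k = √(I/A) = √(23 528 961 / 13 519) = 41.718 mm.

k_x ≈ 41.7 mm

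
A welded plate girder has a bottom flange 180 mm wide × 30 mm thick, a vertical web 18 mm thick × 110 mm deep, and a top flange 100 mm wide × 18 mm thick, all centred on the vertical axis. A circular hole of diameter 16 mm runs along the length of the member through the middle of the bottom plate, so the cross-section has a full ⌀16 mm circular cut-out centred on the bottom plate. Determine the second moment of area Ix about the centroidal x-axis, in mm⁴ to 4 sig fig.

Decompose the section into non-overlapping parts with the origin at the bottom-left of its bounding rectangle.
Bottom plate: 180 × 30, A = 5 400 mm², y = 15 mm, Ī = 405 000 mm⁴.
Web plate: 18 × 110, A = 1 980 mm², y = 85 mm, Ī = 1 996 500 mm⁴.
Top plate: 100 × 18, A = 1 800 mm², y = 149 mm, Ī = 48 600 mm⁴.
Hole (subtracted): ⌀16, A = 201.062 mm², y = 15 mm, Ī = 3216.99 mm⁴.
Centroid: ȳ = ΣA·y / ΣA = 57.299 mm.
Transfer each piece to the centroidal x-axis using Ī + A·d² with d = y − 57.299:
  bottom plate: d = -42.299 mm → contributes +10 066 704 mm⁴
  web plate: d = 27.701 mm → contributes +3 515 845 mm⁴
  top plate: d = 91.701 mm → contributes +15 184 936 mm⁴
  hole: d = -42.299 mm → contributes −362 958 mm⁴
Total I = 28 404 527 mm⁴.

Ix ≈ 2.840 × 10⁷ mm⁴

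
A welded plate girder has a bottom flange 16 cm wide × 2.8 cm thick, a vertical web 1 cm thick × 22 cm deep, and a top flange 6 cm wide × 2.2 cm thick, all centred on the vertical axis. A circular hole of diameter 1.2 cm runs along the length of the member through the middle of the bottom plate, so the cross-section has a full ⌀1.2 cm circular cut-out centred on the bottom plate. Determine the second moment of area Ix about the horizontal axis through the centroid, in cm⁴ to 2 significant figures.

Ix ≈ 7700 cm⁴

Decompose the section into non-overlapping parts with the origin at the bottom-left of its bounding rectangle.
Bottom plate: 16 × 2.8, A = 44.8 cm², y = 1.4 cm, Ī = 29.27 cm⁴.
Web plate: 1 × 22, A = 22 cm², y = 13.8 cm, Ī = 887.3 cm⁴.
Top plate: 6 × 2.2, A = 13.2 cm², y = 25.9 cm, Ī = 5.324 cm⁴.
Hole (subtracted): ⌀1.2, A = 1.131 cm², y = 1.4 cm, Ī = 0.1018 cm⁴.
Centroid: ȳ = ΣA·y / ΣA = 8.959 cm.
Transfer each piece to the horizontal axis through the centroid using Ī + A·d² with d = y − 8.959:
  bottom plate: d = -7.559 cm → contributes +2 589 cm⁴
  web plate: d = 4.841 cm → contributes +1 403 cm⁴
  top plate: d = 16.94 cm → contributes +3 794 cm⁴
  hole: d = -7.559 cm → contributes −64.73 cm⁴
Total I = 7 721 cm⁴.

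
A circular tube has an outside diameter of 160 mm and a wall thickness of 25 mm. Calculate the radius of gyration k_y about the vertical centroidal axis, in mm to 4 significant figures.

k_y ≈ 48.54 mm

Split into non-overlapping primitives; take the origin at the lower-left of the bounding box.
Outer circle: ⌀160, A = 20106.2 mm², x = 80 mm, Ī = 32 169 909 mm⁴.
Bore (subtracted): ⌀110, A = 9503.32 mm², x = 80 mm, Ī = 7 186 884 mm⁴.
By symmetry the centroid is at mid-width, x̄ = 80 mm.
All pieces are centred on the vertical centroidal axis, so I = ΣĪ (holes subtracted) = 24 983 025 mm⁴.
Radius of gyration: k = √(I/A) = √(24 983 025 / 10602.9) = 48.5412 mm.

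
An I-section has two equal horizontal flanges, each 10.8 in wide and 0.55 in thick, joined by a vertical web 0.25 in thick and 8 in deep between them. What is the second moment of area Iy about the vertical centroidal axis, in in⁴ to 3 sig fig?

Treat the section as a set of non-overlapping primitives; coordinates are from the bounding-box lower-left.
Bottom flange: 10.8 × 0.55, A = 5.94 in², x = 5.4 in, Ī = 57.737 in⁴.
Web: 0.25 × 8, A = 2 in², x = 5.4 in, Ī = 0.010417 in⁴.
Top flange: 10.8 × 0.55, A = 5.94 in², x = 5.4 in, Ī = 57.737 in⁴.
By symmetry the centroid is at mid-width, x̄ = 5.4 in.
All pieces are centred on the vertical centroidal axis, so I = ΣĪ = 115.48 in⁴.

Iy ≈ 115 in⁴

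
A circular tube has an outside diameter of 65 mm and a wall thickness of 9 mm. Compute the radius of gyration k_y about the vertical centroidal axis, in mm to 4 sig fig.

Break the section into simple shapes (no overlaps), measuring from the bottom-left corner of the bounding box.
Outer circle: ⌀65, A = 3318.31 mm², x = 32.5 mm, Ī = 876 241 mm⁴.
Bore (subtracted): ⌀47, A = 1734.94 mm², x = 32.5 mm, Ī = 239 531 mm⁴.
By symmetry the centroid is at mid-width, x̄ = 32.5 mm.
All pieces are centred on the vertical centroidal axis, so I = ΣĪ (holes subtracted) = 636 710 mm⁴.
Radius of gyration: k = √(I/A) = √(636 710 / 1583.36) = 20.0531 mm.

k_y ≈ 20.05 mm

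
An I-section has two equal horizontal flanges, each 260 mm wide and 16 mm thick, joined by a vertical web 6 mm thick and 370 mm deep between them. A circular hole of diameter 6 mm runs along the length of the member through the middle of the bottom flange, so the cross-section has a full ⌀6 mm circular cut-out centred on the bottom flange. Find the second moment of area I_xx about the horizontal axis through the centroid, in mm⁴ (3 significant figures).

Split into non-overlapping primitives; take the origin at the lower-left of the bounding box.
Bottom flange: 260 × 16, A = 4 160 mm², y = 8 mm, Ī = 88 747 mm⁴.
Web: 6 × 370, A = 2 220 mm², y = 201 mm, Ī = 25 326 500 mm⁴.
Top flange: 260 × 16, A = 4 160 mm², y = 394 mm, Ī = 88 747 mm⁴.
Hole (subtracted): ⌀6, A = 28.274 mm², y = 8 mm, Ī = 63.617 mm⁴.
Centroid: ȳ = ΣA·y / ΣA = 201.52 mm.
Transfer each piece to the horizontal axis through the centroid using Ī + A·d² with d = y − 201.52:
  bottom flange: d = -193.52 mm → contributes +155 879 305 mm⁴
  web: d = -0.51913 mm → contributes +25 327 098 mm⁴
  top flange: d = 192.48 mm → contributes +154 212 110 mm⁴
  hole: d = -193.52 mm → contributes −1 058 928 mm⁴
Total I = 334 359 586 mm⁴.

I_xx ≈ 3.34 × 10⁸ mm⁴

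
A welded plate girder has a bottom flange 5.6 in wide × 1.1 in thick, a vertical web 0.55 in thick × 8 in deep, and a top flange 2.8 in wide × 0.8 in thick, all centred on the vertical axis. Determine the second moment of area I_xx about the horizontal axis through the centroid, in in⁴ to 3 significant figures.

I_xx ≈ 169 in⁴

Break the section into simple shapes (no overlaps), measuring from the bottom-left corner of the bounding box.
Bottom plate: 5.6 × 1.1, A = 6.16 in², y = 0.55 in, Ī = 0.62113 in⁴.
Web plate: 0.55 × 8, A = 4.4 in², y = 5.1 in, Ī = 23.467 in⁴.
Top plate: 2.8 × 0.8, A = 2.24 in², y = 9.5 in, Ī = 0.11947 in⁴.
Centroid: ȳ = ΣA·y / ΣA = 3.6803 in.
Transfer each piece to the horizontal axis through the centroid using Ī + A·d² with d = y − 3.6803:
  bottom plate: d = -3.1303 in → contributes +60.982 in⁴
  web plate: d = 1.4197 in → contributes +32.335 in⁴
  top plate: d = 5.8197 in → contributes +75.985 in⁴
Total I = 169.3 in⁴.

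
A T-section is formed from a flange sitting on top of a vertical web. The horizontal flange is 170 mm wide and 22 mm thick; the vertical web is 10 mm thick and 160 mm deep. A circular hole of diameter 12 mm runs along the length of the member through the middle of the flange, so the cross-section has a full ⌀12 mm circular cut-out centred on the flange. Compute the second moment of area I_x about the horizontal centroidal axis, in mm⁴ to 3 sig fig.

I_x ≈ 1.28 × 10⁷ mm⁴

Treat the section as a set of non-overlapping primitives; coordinates are from the bounding-box lower-left.
Flange: 170 × 22, A = 3 740 mm², y = 171 mm, Ī = 150 847 mm⁴.
Web: 10 × 160, A = 1 600 mm², y = 80 mm, Ī = 3 413 333 mm⁴.
Hole (subtracted): ⌀12, A = 113.1 mm², y = 171 mm, Ī = 1017.9 mm⁴.
Centroid: ȳ = ΣA·y / ΣA = 143.14 mm.
Transfer each piece to the horizontal centroidal axis using Ī + A·d² with d = y − 143.14:
  flange: d = 27.856 mm → contributes +3 052 901 mm⁴
  web: d = -63.144 mm → contributes +9 792 820 mm⁴
  hole: d = 27.856 mm → contributes −88 776 mm⁴
Total I = 12 756 945 mm⁴.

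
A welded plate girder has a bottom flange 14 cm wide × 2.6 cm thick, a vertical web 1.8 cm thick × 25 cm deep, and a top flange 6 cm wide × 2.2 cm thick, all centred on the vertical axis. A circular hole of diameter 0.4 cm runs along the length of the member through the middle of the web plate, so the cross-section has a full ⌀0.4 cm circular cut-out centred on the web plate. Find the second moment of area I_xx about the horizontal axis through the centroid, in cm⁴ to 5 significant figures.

Decompose the section into non-overlapping parts with the origin at the bottom-left of its bounding rectangle.
Bottom plate: 14 × 2.6, A = 36.4 cm², y = 1.3 cm, Ī = 20.50533 cm⁴.
Web plate: 1.8 × 25, A = 45 cm², y = 15.1 cm, Ī = 2343.75 cm⁴.
Top plate: 6 × 2.2, A = 13.2 cm², y = 28.7 cm, Ī = 5.324 cm⁴.
Hole (subtracted): ⌀0.4, A = 0.1256637 cm², y = 15.1 cm, Ī = 0.001256637 cm⁴.
Centroid: ȳ = ΣA·y / ΣA = 11.6832 cm.
Transfer each piece to the horizontal axis through the centroid using Ī + A·d² with d = y − 11.6832:
  bottom plate: d = -10.3832 cm → contributes +3944.819 cm⁴
  web plate: d = 3.416801 cm → contributes +2869.104 cm⁴
  top plate: d = 17.0168 cm → contributes +3827.668 cm⁴
  hole: d = 3.416801 cm → contributes −1.468321 cm⁴
Total I = 10640.12 cm⁴.

I_xx ≈ 1.0640 × 10⁴ cm⁴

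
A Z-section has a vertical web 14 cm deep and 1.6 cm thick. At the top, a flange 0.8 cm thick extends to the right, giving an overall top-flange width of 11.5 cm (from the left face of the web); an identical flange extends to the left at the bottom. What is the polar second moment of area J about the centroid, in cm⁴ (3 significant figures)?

Decompose the section into non-overlapping parts with the origin at the bottom-left of its bounding rectangle.
Web: 1.6 × 14, A = 22.4 cm², y = 7 cm, Ī = 365.87 cm⁴.
Top flange (beyond web): 9.9 × 0.8, A = 7.92 cm², y = 13.6 cm, Ī = 0.4224 cm⁴.
Bottom flange (beyond web): 9.9 × 0.8, A = 7.92 cm², y = 0.4 cm, Ī = 0.4224 cm⁴.
Centroid: ȳ = ΣA·y / ΣA = 7 cm.
Transfer each piece to the centroidal x-axis using Ī + A·d² with d = y − 7:
  web: d = 0 cm → contributes +365.87 cm⁴
  top flange (beyond web): d = 6.6 cm → contributes +345.42 cm⁴
  bottom flange (beyond web): d = -6.6 cm → contributes +345.42 cm⁴
Total I = 1056.7 cm⁴.
For the y-axis: x̄ = 10.7 cm.
Repeating about the centroidal y-axis gives I_y = 657.86 cm⁴.
Polar second moment: J = I_x + I_y = 1714.6 cm⁴.

J ≈ 1710 cm⁴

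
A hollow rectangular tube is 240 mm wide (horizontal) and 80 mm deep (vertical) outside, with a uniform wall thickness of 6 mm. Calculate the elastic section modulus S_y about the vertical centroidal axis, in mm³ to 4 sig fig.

S_y ≈ 2.083 × 10⁵ mm³

Split into non-overlapping primitives; take the origin at the lower-left of the bounding box.
Outer rectangle: 240 × 80, A = 19 200 mm², x = 120 mm, Ī = 92 160 000 mm⁴.
Inner void (subtracted): 228 × 68, A = 15 504 mm², x = 120 mm, Ī = 67 163 328 mm⁴.
By symmetry the centroid is at mid-width, x̄ = 120 mm.
All pieces are centred on the vertical centroidal axis, so I = ΣĪ (holes subtracted) = 24 996 672 mm⁴.
Extreme fibre distance c = 120 mm; S = I/c = 208 306 mm³.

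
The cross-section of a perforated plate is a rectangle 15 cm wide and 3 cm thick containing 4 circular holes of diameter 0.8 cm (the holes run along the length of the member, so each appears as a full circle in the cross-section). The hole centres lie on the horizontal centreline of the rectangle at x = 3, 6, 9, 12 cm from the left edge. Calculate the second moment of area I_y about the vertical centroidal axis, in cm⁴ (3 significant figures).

Split into non-overlapping primitives; take the origin at the lower-left of the bounding box.
Plate: 15 × 3, A = 45 cm², x = 7.5 cm, Ī = 843.75 cm⁴.
Hole 1 (subtracted): ⌀0.8, A = 0.50265 cm², x = 3 cm, Ī = 0.020106 cm⁴.
Hole 2 (subtracted): ⌀0.8, A = 0.50265 cm², x = 6 cm, Ī = 0.020106 cm⁴.
Hole 3 (subtracted): ⌀0.8, A = 0.50265 cm², x = 9 cm, Ī = 0.020106 cm⁴.
Hole 4 (subtracted): ⌀0.8, A = 0.50265 cm², x = 12 cm, Ī = 0.020106 cm⁴.
By symmetry the centroid is at mid-width, x̄ = 7.5 cm.
Transfer each piece to the vertical centroidal axis using Ī + A·d² with d = x − 7.5:
  plate: d = 0 cm → contributes +843.75 cm⁴
  hole 1: d = -4.5 cm → contributes −10.199 cm⁴
  hole 2: d = -1.5 cm → contributes −1.1511 cm⁴
  hole 3: d = 1.5 cm → contributes −1.1511 cm⁴
  hole 4: d = 4.5 cm → contributes −10.199 cm⁴
Total I = 821.05 cm⁴.

I_y ≈ 821 cm⁴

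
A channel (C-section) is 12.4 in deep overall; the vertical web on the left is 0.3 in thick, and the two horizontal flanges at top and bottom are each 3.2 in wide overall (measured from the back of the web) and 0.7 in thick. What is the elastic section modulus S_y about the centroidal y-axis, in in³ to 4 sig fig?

Decompose the section into non-overlapping parts with the origin at the bottom-left of its bounding rectangle.
Web: 0.3 × 12.4, A = 3.72 in², x = 0.15 in, Ī = 0.0279 in⁴.
Top flange (beyond web): 2.9 × 0.7, A = 2.03 in², x = 1.75 in, Ī = 1.42269 in⁴.
Bottom flange (beyond web): 2.9 × 0.7, A = 2.03 in², x = 1.75 in, Ī = 1.42269 in⁴.
Centroid: x̄ = ΣA·x / ΣA = 0.984961 in.
Transfer each piece to the centroidal y-axis using Ī + A·d² with d = x − 0.984961:
  web: d = -0.834961 in → contributes +2.62134 in⁴
  top flange (beyond web): d = 0.765039 in → contributes +2.61082 in⁴
  bottom flange (beyond web): d = 0.765039 in → contributes +2.61082 in⁴
Total I = 7.84297 in⁴.
Extreme fibre distance c = 2.21504 in; S = I/c = 3.54078 in³.

S_y ≈ 3.541 in³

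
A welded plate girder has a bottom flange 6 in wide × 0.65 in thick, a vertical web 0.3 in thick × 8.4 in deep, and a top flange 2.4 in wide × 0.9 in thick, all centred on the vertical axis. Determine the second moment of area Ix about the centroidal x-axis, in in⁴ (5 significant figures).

Split into non-overlapping primitives; take the origin at the lower-left of the bounding box.
Bottom plate: 6 × 0.65, A = 3.9 in², y = 0.325 in, Ī = 0.1373125 in⁴.
Web plate: 0.3 × 8.4, A = 2.52 in², y = 4.85 in, Ī = 14.8176 in⁴.
Top plate: 2.4 × 0.9, A = 2.16 in², y = 9.5 in, Ī = 0.1458 in⁴.
Centroid: ȳ = ΣA·y / ΣA = 3.963811 in.
Transfer each piece to the centroidal x-axis using Ī + A·d² with d = y − 3.963811:
  bottom plate: d = -3.638811 in → contributes +51.77701 in⁴
  web plate: d = 0.8861888 in → contributes +16.79663 in⁴
  top plate: d = 5.536189 in → contributes +66.34847 in⁴
Total I = 134.9221 in⁴.

Ix ≈ 134.92 in⁴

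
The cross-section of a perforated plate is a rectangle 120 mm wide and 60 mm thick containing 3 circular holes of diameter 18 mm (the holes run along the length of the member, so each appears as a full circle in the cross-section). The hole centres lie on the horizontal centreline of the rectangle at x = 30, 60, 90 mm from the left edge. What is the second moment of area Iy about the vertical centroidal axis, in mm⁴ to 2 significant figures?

Iy ≈ 8.2 × 10⁶ mm⁴

Break the section into simple shapes (no overlaps), measuring from the bottom-left corner of the bounding box.
Plate: 120 × 60, A = 7 200 mm², x = 60 mm, Ī = 8 640 000 mm⁴.
Hole 1 (subtracted): ⌀18, A = 254.5 mm², x = 30 mm, Ī = 5 153 mm⁴.
Hole 2 (subtracted): ⌀18, A = 254.5 mm², x = 60 mm, Ī = 5 153 mm⁴.
Hole 3 (subtracted): ⌀18, A = 254.5 mm², x = 90 mm, Ī = 5 153 mm⁴.
By symmetry the centroid is at mid-width, x̄ = 60 mm.
Transfer each piece to the vertical centroidal axis using Ī + A·d² with d = x − 60:
  plate: d = 0 mm → contributes +8 640 000 mm⁴
  hole 1: d = -30 mm → contributes −234 175 mm⁴
  hole 2: d = 0 mm → contributes −5 153 mm⁴
  hole 3: d = 30 mm → contributes −234 175 mm⁴
Total I = 8 166 497 mm⁴.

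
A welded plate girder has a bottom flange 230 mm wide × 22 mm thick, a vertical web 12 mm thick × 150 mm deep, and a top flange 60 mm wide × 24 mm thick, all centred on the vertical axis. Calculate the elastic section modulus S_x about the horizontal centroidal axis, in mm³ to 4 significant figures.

S_x ≈ 2.963 × 10⁵ mm³

Decompose the section into non-overlapping parts with the origin at the bottom-left of its bounding rectangle.
Bottom plate: 230 × 22, A = 5 060 mm², y = 11 mm, Ī = 204 087 mm⁴.
Web plate: 12 × 150, A = 1 800 mm², y = 97 mm, Ī = 3 375 000 mm⁴.
Top plate: 60 × 24, A = 1 440 mm², y = 184 mm, Ī = 69 120 mm⁴.
Centroid: ȳ = ΣA·y / ΣA = 59.6651 mm.
Transfer each piece to the horizontal centroidal axis using Ī + A·d² with d = y − 59.6651:
  bottom plate: d = -48.6651 mm → contributes +12 187 624 mm⁴
  web plate: d = 37.3349 mm → contributes +5 884 016 mm⁴
  top plate: d = 124.335 mm → contributes +22 330 335 mm⁴
Total I = 40 401 976 mm⁴.
Extreme fibre distance c = 136.335 mm; S = I/c = 296 344 mm³.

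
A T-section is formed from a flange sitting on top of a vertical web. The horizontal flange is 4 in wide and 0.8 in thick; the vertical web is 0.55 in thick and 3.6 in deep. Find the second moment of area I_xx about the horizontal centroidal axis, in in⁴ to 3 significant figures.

I_xx ≈ 8.23 in⁴

Split into non-overlapping primitives; take the origin at the lower-left of the bounding box.
Flange: 4 × 0.8, A = 3.2 in², y = 4 in, Ī = 0.17067 in⁴.
Web: 0.55 × 3.6, A = 1.98 in², y = 1.8 in, Ī = 2.1384 in⁴.
Centroid: ȳ = ΣA·y / ΣA = 3.1591 in.
Transfer each piece to the horizontal centroidal axis using Ī + A·d² with d = y − 3.1591:
  flange: d = 0.84093 in → contributes +2.4336 in⁴
  web: d = -1.3591 in → contributes +5.7956 in⁴
Total I = 8.2292 in⁴.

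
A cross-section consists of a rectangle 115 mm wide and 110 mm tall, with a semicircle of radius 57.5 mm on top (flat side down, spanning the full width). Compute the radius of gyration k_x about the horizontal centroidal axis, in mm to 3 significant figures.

k_x ≈ 45.6 mm

Treat the section as a set of non-overlapping primitives; coordinates are from the bounding-box lower-left.
Rectangular body: 115 × 110, A = 12 650 mm², y = 55 mm, Ī = 12 755 417 mm⁴.
Semicircular cap: semicircle r = 57.5, A = 5193.4 mm², y = 134.4 mm, Ī = 1 199 785 mm⁴.
Centroid: ȳ = ΣA·y / ΣA = 78.111 mm.
Transfer each piece to the horizontal centroidal axis using Ī + A·d² with d = y − 78.111:
  rectangular body: d = -23.111 mm → contributes +19 511 988 mm⁴
  semicircular cap: d = 56.293 mm → contributes +17 657 188 mm⁴
Total I = 37 169 176 mm⁴.
Radius of gyration: k = √(I/A) = √(37 169 176 / 17 843) = 45.641 mm.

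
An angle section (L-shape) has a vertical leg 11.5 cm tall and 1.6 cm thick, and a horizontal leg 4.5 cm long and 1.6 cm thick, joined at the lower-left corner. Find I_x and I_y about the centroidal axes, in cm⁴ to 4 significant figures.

I_x ≈ 294.6 cm⁴, I_y ≈ 25.94 cm⁴

Treat the section as a set of non-overlapping primitives; coordinates are from the bounding-box lower-left.
Vertical leg: 1.6 × 11.5, A = 18.4 cm², y = 5.75 cm, Ī = 202.783 cm⁴.
Horizontal leg (remainder): 2.9 × 1.6, A = 4.64 cm², y = 0.8 cm, Ī = 0.989867 cm⁴.
Centroid: ȳ = ΣA·y / ΣA = 4.75313 cm.
Transfer each piece to the centroidal x-axis using Ī + A·d² with d = y − 4.75313:
  vertical leg: d = 0.996875 cm → contributes +221.069 cm⁴
  horizontal leg (remainder): d = -3.95313 cm → contributes +73.5001 cm⁴
Total I = 294.569 cm⁴.
For the y-axis: x̄ = 1.25313 cm.
Repeating about the centroidal y-axis gives I_y = 25.9366 cm⁴.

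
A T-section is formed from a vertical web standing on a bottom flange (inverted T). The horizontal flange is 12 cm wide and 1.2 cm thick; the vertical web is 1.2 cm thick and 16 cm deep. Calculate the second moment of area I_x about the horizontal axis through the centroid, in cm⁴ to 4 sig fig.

Decompose the section into non-overlapping parts with the origin at the bottom-left of its bounding rectangle.
Flange: 12 × 1.2, A = 14.4 cm², y = 0.6 cm, Ī = 1.728 cm⁴.
Web: 1.2 × 16, A = 19.2 cm², y = 9.2 cm, Ī = 409.6 cm⁴.
Centroid: ȳ = ΣA·y / ΣA = 5.51429 cm.
Transfer each piece to the horizontal axis through the centroid using Ī + A·d² with d = y − 5.51429:
  flange: d = -4.91429 cm → contributes +349.491 cm⁴
  web: d = 3.68571 cm → contributes +670.422 cm⁴
Total I = 1019.91 cm⁴.

I_x ≈ 1020 cm⁴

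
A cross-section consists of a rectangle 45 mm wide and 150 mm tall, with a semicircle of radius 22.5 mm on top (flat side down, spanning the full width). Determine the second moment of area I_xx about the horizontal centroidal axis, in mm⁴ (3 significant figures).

I_xx ≈ 1.78 × 10⁷ mm⁴

Split into non-overlapping primitives; take the origin at the lower-left of the bounding box.
Rectangular body: 45 × 150, A = 6 750 mm², y = 75 mm, Ī = 12 656 250 mm⁴.
Semicircular cap: semicircle r = 22.5, A = 795.22 mm², y = 159.55 mm, Ī = 28 130 mm⁴.
Centroid: ȳ = ΣA·y / ΣA = 83.911 mm.
Transfer each piece to the horizontal centroidal axis using Ī + A·d² with d = y − 83.911:
  rectangular body: d = -8.9109 mm → contributes +13 192 232 mm⁴
  semicircular cap: d = 75.638 mm → contributes +4 577 687 mm⁴
Total I = 17 769 919 mm⁴.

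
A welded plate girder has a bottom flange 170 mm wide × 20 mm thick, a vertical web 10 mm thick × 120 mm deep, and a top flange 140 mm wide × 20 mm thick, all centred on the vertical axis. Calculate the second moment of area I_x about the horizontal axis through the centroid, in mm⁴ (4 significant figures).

I_x ≈ 3.179 × 10⁷ mm⁴

Decompose the section into non-overlapping parts with the origin at the bottom-left of its bounding rectangle.
Bottom plate: 170 × 20, A = 3 400 mm², y = 10 mm, Ī = 113 333 mm⁴.
Web plate: 10 × 120, A = 1 200 mm², y = 80 mm, Ī = 1 440 000 mm⁴.
Top plate: 140 × 20, A = 2 800 mm², y = 150 mm, Ī = 93333.3 mm⁴.
Centroid: ȳ = ΣA·y / ΣA = 74.3243 mm.
Transfer each piece to the horizontal axis through the centroid using Ī + A·d² with d = y − 74.3243:
  bottom plate: d = -64.3243 mm → contributes +14 181 237 mm⁴
  web plate: d = 5.67568 mm → contributes +1 478 656 mm⁴
  top plate: d = 75.6757 mm → contributes +16 128 395 mm⁴
Total I = 31 788 288 mm⁴.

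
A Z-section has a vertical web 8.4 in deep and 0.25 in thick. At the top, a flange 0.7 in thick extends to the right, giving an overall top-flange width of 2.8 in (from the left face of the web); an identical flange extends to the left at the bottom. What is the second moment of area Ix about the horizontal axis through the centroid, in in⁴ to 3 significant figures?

Break the section into simple shapes (no overlaps), measuring from the bottom-left corner of the bounding box.
Web: 0.25 × 8.4, A = 2.1 in², y = 4.2 in, Ī = 12.348 in⁴.
Top flange (beyond web): 2.55 × 0.7, A = 1.785 in², y = 8.05 in, Ī = 0.072888 in⁴.
Bottom flange (beyond web): 2.55 × 0.7, A = 1.785 in², y = 0.35 in, Ī = 0.072888 in⁴.
Centroid: ȳ = ΣA·y / ΣA = 4.2 in.
Transfer each piece to the horizontal axis through the centroid using Ī + A·d² with d = y − 4.2:
  web: d = 0 in → contributes +12.348 in⁴
  top flange (beyond web): d = 3.85 in → contributes +26.531 in⁴
  bottom flange (beyond web): d = -3.85 in → contributes +26.531 in⁴
Total I = 65.41 in⁴.

Ix ≈ 65.4 in⁴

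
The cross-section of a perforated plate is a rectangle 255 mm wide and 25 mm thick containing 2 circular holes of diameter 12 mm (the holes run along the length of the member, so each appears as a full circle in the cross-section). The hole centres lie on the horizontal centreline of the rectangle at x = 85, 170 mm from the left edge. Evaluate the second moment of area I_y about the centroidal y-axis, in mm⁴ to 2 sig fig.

I_y ≈ 3.4 × 10⁷ mm⁴

Treat the section as a set of non-overlapping primitives; coordinates are from the bounding-box lower-left.
Plate: 255 × 25, A = 6 375 mm², x = 127.5 mm, Ī = 34 544 531 mm⁴.
Hole 1 (subtracted): ⌀12, A = 113.1 mm², x = 85 mm, Ī = 1 018 mm⁴.
Hole 2 (subtracted): ⌀12, A = 113.1 mm², x = 170 mm, Ī = 1 018 mm⁴.
By symmetry the centroid is at mid-width, x̄ = 127.5 mm.
Transfer each piece to the centroidal y-axis using Ī + A·d² with d = x − 127.5:
  plate: d = 0 mm → contributes +34 544 531 mm⁴
  hole 1: d = -42.5 mm → contributes −205 300 mm⁴
  hole 2: d = 42.5 mm → contributes −205 300 mm⁴
Total I = 34 133 931 mm⁴.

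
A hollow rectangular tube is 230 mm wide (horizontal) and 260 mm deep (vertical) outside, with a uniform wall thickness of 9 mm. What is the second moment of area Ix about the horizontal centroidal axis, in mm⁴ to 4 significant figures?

Treat the section as a set of non-overlapping primitives; coordinates are from the bounding-box lower-left.
Outer rectangle: 230 × 260, A = 59 800 mm², y = 130 mm, Ī = 336 873 333 mm⁴.
Inner void (subtracted): 212 × 242, A = 51 304 mm², y = 130 mm, Ī = 250 380 621 mm⁴.
By symmetry the centroid is at mid-height, ȳ = 130 mm.
All pieces are centred on the horizontal centroidal axis, so I = ΣĪ (holes subtracted) = 86 492 712 mm⁴.

Ix ≈ 8.649 × 10⁷ mm⁴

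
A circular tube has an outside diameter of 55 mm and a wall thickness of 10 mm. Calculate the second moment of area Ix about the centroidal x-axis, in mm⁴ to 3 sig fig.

Ix ≈ 3.76 × 10⁵ mm⁴

Decompose the section into non-overlapping parts with the origin at the bottom-left of its bounding rectangle.
Outer circle: ⌀55, A = 2375.8 mm², y = 27.5 mm, Ī = 449 180 mm⁴.
Bore (subtracted): ⌀35, A = 962.11 mm², y = 27.5 mm, Ī = 73 662 mm⁴.
By symmetry the centroid is at mid-height, ȳ = 27.5 mm.
All pieces are centred on the centroidal x-axis, so I = ΣĪ (holes subtracted) = 375 518 mm⁴.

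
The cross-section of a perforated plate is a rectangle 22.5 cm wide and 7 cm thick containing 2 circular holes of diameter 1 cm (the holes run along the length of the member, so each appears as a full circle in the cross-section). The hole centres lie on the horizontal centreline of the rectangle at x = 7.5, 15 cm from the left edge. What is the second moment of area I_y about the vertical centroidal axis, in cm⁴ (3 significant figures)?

Decompose the section into non-overlapping parts with the origin at the bottom-left of its bounding rectangle.
Plate: 22.5 × 7, A = 157.5 cm², x = 11.25 cm, Ī = 6644.5 cm⁴.
Hole 1 (subtracted): ⌀1, A = 0.7854 cm², x = 7.5 cm, Ī = 0.049087 cm⁴.
Hole 2 (subtracted): ⌀1, A = 0.7854 cm², x = 15 cm, Ī = 0.049087 cm⁴.
By symmetry the centroid is at mid-width, x̄ = 11.25 cm.
Transfer each piece to the vertical centroidal axis using Ī + A·d² with d = x − 11.25:
  plate: d = 0 cm → contributes +6644.5 cm⁴
  hole 1: d = -3.75 cm → contributes −11.094 cm⁴
  hole 2: d = 3.75 cm → contributes −11.094 cm⁴
Total I = 6622.3 cm⁴.

I_y ≈ 6620 cm⁴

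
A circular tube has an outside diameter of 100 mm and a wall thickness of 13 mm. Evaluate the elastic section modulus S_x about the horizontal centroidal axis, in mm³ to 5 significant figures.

S_x ≈ 6.8736 × 10⁴ mm³

Break the section into simple shapes (no overlaps), measuring from the bottom-left corner of the bounding box.
Outer circle: ⌀100, A = 7853.982 mm², y = 50 mm, Ī = 4 908 739 mm⁴.
Bore (subtracted): ⌀74, A = 4300.84 mm², y = 50 mm, Ī = 1 471 963 mm⁴.
By symmetry the centroid is at mid-height, ȳ = 50 mm.
All pieces are centred on the horizontal centroidal axis, so I = ΣĪ (holes subtracted) = 3 436 776 mm⁴.
Extreme fibre distance c = 50 mm; S = I/c = 68735.52 mm³.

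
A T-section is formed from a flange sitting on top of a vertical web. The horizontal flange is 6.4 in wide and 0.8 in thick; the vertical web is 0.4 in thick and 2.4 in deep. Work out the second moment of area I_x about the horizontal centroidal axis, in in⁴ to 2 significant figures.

I_x ≈ 2.8 in⁴

Break the section into simple shapes (no overlaps), measuring from the bottom-left corner of the bounding box.
Flange: 6.4 × 0.8, A = 5.12 in², y = 2.8 in, Ī = 0.2731 in⁴.
Web: 0.4 × 2.4, A = 0.96 in², y = 1.2 in, Ī = 0.4608 in⁴.
Centroid: ȳ = ΣA·y / ΣA = 2.547 in.
Transfer each piece to the horizontal centroidal axis using Ī + A·d² with d = y − 2.547:
  flange: d = 0.2526 in → contributes +0.5998 in⁴
  web: d = -1.347 in → contributes +2.204 in⁴
Total I = 2.803 in⁴.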